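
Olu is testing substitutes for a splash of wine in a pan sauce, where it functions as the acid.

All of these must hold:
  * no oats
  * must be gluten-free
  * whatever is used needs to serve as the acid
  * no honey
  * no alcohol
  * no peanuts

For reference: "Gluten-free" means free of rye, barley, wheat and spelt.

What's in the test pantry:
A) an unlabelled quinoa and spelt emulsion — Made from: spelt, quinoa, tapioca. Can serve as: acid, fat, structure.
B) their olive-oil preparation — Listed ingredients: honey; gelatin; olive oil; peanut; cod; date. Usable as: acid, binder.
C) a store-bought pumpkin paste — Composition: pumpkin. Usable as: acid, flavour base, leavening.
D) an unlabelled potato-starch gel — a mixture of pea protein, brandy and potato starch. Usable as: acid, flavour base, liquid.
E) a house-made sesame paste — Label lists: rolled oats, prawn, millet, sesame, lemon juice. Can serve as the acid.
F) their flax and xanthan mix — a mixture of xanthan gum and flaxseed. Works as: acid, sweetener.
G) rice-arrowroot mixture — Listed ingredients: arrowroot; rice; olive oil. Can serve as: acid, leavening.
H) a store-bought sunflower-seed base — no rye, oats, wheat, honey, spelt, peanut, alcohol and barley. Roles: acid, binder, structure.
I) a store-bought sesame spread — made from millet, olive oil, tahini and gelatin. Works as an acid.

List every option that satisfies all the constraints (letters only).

C, F, G, H, I

A: has spelt, so not gluten-free — no
B: has peanut, so not peanut-free; has honey, so not honey-free — no
C: no peanut, no honey — keep
D: has brandy, so not alcohol-free — no
E: has rolled oats, so not oat-free — out
F: every rule checks out — valid
G: works as an acid, no alcohol, no peanut — OK
H: works as an acid, no oats, gluten-free — keep
I: gelatin and tahini etc. — none of it excluded — OK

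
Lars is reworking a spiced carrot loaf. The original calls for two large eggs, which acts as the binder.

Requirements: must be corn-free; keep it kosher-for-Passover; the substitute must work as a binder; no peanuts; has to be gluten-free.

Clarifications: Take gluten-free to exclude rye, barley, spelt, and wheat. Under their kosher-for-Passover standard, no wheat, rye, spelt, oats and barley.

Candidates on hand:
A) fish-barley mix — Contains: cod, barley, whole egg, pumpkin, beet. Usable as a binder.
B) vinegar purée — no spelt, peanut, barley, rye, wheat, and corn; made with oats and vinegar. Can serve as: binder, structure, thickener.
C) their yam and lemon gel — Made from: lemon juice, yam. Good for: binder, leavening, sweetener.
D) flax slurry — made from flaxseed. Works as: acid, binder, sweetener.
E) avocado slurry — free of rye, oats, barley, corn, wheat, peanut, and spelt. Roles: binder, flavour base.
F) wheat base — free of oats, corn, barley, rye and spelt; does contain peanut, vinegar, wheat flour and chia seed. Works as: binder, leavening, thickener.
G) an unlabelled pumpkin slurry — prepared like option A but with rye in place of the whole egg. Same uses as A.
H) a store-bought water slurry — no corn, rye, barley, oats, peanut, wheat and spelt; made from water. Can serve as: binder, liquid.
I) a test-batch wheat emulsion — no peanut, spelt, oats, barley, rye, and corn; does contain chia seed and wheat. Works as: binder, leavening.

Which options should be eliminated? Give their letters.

A, B, F, G, I

A: has barley, so not gluten-free; has barley, so not kosher-for-Passover — no
B: has oats, so not kosher-for-Passover — out
C: only yam and lemon juice; none excluded — keep
D: works as a binder, no peanut, kosher-for-Passover — OK
E: works as a binder, gluten-free, kosher-for-Passover — OK
F: has wheat flour, so not gluten-free; has wheat flour, so not kosher-for-Passover (and 1 more) — reject
G: has barley, so not gluten-free; has barley, so not kosher-for-Passover — reject
H: every rule checks out — valid
I: has wheat, so not gluten-free; has wheat, so not kosher-for-Passover — reject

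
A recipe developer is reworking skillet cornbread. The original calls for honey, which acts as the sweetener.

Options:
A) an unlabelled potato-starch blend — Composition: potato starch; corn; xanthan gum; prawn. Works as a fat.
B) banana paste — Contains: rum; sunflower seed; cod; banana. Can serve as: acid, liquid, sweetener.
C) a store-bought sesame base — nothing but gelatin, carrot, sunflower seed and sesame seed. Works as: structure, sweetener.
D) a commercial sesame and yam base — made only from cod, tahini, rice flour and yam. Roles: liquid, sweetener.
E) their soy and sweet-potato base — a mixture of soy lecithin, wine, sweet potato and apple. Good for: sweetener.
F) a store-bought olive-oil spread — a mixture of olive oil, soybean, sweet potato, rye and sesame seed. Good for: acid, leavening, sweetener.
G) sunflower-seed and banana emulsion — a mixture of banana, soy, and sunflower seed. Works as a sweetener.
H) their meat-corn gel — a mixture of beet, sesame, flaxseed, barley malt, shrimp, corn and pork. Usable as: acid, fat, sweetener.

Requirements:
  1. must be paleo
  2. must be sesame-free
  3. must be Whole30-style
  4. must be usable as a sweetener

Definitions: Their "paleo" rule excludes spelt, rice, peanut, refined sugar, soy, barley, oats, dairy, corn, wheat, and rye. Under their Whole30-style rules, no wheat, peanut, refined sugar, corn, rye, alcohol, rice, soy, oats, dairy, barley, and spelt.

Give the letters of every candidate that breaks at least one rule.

A, B, C, D, E, F, G, H

A: not usable as a sweetener; has corn, so not paleo (and 1 more) — no
B: has rum, so not Whole30-style — reject
C: has sesame seed, so not sesame-free — no
D: has rice flour, so not paleo; has rice flour, so not Whole30-style (and 1 more) — out
E: has soy lecithin, so not paleo; has wine, so not Whole30-style — reject
F: has rye, so not paleo; has rye, so not Whole30-style (and 1 more) — no
G: has soy, so not paleo; has soy, so not Whole30-style — out
H: has barley malt, so not paleo; has barley malt, so not Whole30-style (and 1 more) — no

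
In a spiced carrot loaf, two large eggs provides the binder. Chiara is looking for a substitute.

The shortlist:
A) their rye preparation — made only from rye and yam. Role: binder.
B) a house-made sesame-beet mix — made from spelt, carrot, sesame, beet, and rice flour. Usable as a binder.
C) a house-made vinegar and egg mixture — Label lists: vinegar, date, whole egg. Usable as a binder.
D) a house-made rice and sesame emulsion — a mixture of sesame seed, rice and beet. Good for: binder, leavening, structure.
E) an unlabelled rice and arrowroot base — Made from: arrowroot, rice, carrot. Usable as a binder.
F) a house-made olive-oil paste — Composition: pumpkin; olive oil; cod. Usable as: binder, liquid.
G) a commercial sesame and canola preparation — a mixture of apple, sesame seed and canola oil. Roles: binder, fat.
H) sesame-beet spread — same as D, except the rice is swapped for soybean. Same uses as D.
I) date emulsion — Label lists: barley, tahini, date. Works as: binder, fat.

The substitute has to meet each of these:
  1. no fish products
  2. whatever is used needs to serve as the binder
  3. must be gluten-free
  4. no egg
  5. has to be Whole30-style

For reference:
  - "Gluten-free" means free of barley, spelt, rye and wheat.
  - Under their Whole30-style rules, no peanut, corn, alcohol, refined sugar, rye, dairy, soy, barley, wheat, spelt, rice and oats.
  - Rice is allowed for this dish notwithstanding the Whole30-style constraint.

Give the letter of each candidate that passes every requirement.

A: has rye, so not gluten-free; has rye, so not Whole30-style — out
B: has spelt, so not gluten-free; has spelt, so not Whole30-style — out
C: has whole egg, so not egg-free — no
D: rice is permitted under the Whole30-style carve-out; nothing else excluded — keep
E: rice is permitted under the Whole30-style carve-out; nothing else excluded — OK
F: has cod, so not fish-free — out
G: only sesame seed, canola oil, and apple; none excluded — keep
H: has soybean, so not Whole30-style — out
I: has barley, so not gluten-free; has barley, so not Whole30-style — reject

D, E, G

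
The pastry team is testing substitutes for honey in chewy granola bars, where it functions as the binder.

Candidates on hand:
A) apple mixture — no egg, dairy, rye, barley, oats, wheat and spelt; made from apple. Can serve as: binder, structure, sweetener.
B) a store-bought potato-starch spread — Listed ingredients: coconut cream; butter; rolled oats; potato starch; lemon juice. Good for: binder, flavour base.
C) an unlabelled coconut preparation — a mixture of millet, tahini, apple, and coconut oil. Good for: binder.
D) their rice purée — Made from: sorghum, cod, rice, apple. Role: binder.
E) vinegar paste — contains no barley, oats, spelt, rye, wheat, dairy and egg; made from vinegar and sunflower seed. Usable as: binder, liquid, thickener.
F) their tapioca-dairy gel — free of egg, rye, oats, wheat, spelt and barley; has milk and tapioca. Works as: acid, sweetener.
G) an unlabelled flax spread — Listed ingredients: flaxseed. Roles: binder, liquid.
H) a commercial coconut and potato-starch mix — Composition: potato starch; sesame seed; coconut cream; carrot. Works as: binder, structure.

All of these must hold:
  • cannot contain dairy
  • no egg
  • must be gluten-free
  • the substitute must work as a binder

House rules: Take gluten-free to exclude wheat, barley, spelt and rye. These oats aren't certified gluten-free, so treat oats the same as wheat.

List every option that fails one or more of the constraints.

B, F

A: all constraints satisfied — OK
B: has rolled oats, so not gluten-free; has butter, so not dairy-free — no
C: all constraints satisfied — valid
D: gluten-free, no egg — keep
E: works as a binder, gluten-free, no dairy — valid
F: not usable as a binder; has milk, so not dairy-free — out
G: only flaxseed; none excluded — OK
H: all constraints satisfied — OK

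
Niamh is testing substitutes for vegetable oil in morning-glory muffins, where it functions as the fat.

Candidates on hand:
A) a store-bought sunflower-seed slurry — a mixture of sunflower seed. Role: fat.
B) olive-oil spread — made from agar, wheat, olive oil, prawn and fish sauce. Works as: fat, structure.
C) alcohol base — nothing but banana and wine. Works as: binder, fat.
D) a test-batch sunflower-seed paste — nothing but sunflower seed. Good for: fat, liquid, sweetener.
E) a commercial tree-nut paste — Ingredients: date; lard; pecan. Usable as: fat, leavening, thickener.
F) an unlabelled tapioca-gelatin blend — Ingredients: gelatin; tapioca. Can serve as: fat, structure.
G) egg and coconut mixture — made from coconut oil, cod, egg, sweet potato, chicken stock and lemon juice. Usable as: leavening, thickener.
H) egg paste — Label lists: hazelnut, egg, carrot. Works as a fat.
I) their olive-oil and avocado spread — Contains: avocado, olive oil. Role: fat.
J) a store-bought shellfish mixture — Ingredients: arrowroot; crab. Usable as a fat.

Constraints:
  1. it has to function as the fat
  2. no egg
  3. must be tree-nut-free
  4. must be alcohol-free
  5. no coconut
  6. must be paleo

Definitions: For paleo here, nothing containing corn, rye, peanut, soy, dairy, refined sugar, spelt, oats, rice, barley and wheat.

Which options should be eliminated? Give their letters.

A: only sunflower seed; none excluded — OK
B: has wheat, so not paleo — no
C: has wine, so not alcohol-free — no
D: no egg, no alcohol — OK
E: has pecan, so not tree-nut-free — reject
F: only gelatin and tapioca; none excluded — valid
G: not usable as a fat; has coconut oil, so not coconut-free (and 1 more) — no
H: has hazelnut, so not tree-nut-free; has egg, so not egg-free — out
I: works as a fat, no egg, no coconut — keep
J: works as a fat, no alcohol, paleo — OK

B, C, E, G, H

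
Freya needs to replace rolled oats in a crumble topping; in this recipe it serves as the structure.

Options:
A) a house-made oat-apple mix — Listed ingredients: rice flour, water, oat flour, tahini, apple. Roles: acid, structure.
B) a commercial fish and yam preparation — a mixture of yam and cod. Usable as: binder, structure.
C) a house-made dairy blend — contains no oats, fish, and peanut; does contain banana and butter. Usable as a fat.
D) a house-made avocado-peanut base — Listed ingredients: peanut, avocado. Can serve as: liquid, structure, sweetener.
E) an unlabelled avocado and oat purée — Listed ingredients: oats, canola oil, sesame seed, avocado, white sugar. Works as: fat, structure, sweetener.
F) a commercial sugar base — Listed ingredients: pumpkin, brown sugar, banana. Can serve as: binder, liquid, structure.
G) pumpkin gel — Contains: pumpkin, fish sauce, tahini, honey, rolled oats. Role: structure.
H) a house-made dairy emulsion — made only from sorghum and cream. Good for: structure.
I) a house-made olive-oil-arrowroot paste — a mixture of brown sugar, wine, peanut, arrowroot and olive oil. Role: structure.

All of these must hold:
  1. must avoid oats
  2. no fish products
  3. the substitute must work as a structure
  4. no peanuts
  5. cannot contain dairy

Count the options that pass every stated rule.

A: has oat flour, so not oat-free — out
B: has cod, so not fish-free — no
C: not usable as a structure; has butter, so not dairy-free — out
D: has peanut, so not peanut-free — no
E: has oats, so not oat-free — no
F: every rule checks out — valid
G: has rolled oats, so not oat-free; has fish sauce, so not fish-free — out
H: has cream, so not dairy-free — no
I: has peanut, so not peanut-free — no

1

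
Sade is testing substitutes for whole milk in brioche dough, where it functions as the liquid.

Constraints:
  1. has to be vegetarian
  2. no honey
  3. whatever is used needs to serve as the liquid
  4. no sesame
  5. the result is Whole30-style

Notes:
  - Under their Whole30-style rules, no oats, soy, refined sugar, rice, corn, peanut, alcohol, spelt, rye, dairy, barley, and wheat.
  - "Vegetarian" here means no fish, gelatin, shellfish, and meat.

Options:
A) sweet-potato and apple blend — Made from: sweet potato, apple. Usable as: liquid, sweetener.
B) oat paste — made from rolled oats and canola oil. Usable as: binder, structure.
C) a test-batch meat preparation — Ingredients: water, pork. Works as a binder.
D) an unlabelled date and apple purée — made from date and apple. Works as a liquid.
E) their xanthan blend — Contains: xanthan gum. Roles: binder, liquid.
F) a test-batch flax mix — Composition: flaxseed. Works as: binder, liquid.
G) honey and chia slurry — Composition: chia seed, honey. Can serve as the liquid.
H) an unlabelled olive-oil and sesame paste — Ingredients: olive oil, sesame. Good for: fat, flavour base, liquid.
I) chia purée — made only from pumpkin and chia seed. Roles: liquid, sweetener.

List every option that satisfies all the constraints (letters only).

A, D, E, F, I

A: works as a liquid, no honey, vegetarian — OK
B: not usable as a liquid; has rolled oats, so not Whole30-style — no
C: not usable as a liquid; has pork, so not vegetarian — out
D: nothing on the exclusion list — keep
E: all constraints satisfied — valid
F: only flaxseed; none excluded — keep
G: has honey, so not honey-free — no
H: has sesame, so not sesame-free — out
I: only chia seed and pumpkin; none excluded — valid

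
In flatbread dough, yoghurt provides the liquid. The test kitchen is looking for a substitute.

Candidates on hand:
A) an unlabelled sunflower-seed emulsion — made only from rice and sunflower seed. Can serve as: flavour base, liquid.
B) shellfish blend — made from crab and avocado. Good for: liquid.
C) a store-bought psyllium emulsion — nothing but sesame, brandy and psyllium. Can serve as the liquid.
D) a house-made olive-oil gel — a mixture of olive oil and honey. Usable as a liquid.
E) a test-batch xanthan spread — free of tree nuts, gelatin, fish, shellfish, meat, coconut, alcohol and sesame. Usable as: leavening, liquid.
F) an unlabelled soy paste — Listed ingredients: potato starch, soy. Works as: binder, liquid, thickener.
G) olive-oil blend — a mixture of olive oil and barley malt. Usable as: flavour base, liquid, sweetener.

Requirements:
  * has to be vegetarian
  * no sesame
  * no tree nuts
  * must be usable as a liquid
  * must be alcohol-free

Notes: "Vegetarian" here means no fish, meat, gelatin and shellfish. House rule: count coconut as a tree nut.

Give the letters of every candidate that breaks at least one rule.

A: only rice and sunflower seed; none excluded — OK
B: has crab, so not vegetarian — out
C: has brandy, so not alcohol-free; has sesame, so not sesame-free — reject
D: only honey and olive oil; none excluded — OK
E: tree-nut-free, vegetarian — keep
F: works as a liquid, vegetarian, no sesame — OK
G: nothing on the exclusion list — OK

B, C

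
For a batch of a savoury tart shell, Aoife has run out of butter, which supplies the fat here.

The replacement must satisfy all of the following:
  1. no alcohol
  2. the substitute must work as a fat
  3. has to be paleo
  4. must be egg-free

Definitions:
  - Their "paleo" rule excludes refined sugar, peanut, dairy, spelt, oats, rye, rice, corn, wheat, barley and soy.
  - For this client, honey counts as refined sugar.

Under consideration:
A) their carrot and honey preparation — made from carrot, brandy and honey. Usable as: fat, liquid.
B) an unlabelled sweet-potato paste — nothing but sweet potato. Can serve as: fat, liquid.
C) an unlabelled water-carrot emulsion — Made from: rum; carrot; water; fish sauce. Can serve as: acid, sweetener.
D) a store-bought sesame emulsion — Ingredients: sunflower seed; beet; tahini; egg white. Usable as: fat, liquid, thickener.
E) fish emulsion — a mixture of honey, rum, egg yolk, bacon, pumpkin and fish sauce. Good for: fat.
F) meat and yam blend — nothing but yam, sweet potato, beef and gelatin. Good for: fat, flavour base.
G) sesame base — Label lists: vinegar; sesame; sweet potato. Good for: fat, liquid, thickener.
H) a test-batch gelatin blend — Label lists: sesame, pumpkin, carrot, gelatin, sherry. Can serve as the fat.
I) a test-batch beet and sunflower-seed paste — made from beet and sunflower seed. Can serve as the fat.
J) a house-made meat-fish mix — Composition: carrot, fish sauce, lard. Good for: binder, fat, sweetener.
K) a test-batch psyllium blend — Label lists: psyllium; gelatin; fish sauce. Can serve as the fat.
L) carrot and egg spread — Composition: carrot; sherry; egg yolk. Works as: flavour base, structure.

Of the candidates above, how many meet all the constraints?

A: has honey, so not paleo; has brandy, so not alcohol-free — no
B: only sweet potato; none excluded — OK
C: not usable as a fat; has rum, so not alcohol-free — no
D: has egg white, so not egg-free — out
E: has honey, so not paleo; has rum, so not alcohol-free (and 1 more) — no
F: all constraints satisfied — valid
G: only sesame, sweet potato, and vinegar; none excluded — valid
H: has sherry, so not alcohol-free — reject
I: works as a fat, paleo, no egg — OK
J: only fish sauce, lard, and carrot; none excluded — OK
K: only fish sauce, gelatin, and psyllium; none excluded — OK
L: not usable as a fat; has sherry, so not alcohol-free (and 1 more) — out

6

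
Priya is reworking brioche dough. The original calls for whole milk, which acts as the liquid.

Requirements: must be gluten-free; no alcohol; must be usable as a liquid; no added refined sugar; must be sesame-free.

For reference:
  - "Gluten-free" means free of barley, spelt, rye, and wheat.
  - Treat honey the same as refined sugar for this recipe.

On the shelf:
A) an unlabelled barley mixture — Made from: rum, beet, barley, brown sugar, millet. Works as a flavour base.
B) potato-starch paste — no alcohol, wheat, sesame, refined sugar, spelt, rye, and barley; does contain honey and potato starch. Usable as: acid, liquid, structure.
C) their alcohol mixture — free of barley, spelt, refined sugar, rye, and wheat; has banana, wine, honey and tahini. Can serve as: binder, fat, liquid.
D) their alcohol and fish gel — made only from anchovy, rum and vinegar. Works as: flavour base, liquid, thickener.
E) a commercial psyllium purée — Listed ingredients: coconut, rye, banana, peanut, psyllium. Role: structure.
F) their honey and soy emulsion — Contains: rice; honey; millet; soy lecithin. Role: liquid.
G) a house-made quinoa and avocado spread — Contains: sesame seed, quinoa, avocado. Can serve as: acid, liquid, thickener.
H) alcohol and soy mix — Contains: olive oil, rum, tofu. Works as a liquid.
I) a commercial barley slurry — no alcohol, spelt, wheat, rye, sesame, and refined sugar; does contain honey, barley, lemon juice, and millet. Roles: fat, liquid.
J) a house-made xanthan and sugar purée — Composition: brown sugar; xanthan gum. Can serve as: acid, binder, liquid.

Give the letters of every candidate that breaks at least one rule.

A, B, C, D, E, F, G, H, I, J

A: not usable as a liquid; has barley, so not gluten-free (and 2 more) — out
B: has honey, so not no-added-sugar — out
C: has honey, so not no-added-sugar; has tahini, so not sesame-free (and 1 more) — no
D: has rum, so not alcohol-free — no
E: not usable as a liquid; has rye, so not gluten-free — reject
F: has honey, so not no-added-sugar — no
G: has sesame seed, so not sesame-free — out
H: has rum, so not alcohol-free — out
I: has barley, so not gluten-free; has honey, so not no-added-sugar — reject
J: has brown sugar, so not no-added-sugar — reject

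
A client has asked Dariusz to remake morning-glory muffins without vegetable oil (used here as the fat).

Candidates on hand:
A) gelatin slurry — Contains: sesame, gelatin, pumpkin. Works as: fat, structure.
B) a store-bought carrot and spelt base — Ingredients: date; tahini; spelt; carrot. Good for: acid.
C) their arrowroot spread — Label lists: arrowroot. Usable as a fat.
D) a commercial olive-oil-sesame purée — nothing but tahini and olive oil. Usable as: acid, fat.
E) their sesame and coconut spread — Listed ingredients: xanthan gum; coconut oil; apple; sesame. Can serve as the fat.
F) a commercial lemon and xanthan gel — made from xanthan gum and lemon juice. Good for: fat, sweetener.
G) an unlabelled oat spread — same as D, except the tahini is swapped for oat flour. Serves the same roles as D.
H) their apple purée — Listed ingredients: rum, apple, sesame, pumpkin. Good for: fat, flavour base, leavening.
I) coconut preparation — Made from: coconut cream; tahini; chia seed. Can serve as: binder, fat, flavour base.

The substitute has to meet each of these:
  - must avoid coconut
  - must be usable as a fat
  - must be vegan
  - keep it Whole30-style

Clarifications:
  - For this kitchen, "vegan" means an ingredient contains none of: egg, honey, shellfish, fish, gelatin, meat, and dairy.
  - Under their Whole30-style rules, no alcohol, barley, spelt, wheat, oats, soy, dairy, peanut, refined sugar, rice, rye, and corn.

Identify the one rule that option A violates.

vegan

usable as a fat: satisfied
vegan: has gelatin — fails
Whole30-style: satisfied
coconut-free: satisfied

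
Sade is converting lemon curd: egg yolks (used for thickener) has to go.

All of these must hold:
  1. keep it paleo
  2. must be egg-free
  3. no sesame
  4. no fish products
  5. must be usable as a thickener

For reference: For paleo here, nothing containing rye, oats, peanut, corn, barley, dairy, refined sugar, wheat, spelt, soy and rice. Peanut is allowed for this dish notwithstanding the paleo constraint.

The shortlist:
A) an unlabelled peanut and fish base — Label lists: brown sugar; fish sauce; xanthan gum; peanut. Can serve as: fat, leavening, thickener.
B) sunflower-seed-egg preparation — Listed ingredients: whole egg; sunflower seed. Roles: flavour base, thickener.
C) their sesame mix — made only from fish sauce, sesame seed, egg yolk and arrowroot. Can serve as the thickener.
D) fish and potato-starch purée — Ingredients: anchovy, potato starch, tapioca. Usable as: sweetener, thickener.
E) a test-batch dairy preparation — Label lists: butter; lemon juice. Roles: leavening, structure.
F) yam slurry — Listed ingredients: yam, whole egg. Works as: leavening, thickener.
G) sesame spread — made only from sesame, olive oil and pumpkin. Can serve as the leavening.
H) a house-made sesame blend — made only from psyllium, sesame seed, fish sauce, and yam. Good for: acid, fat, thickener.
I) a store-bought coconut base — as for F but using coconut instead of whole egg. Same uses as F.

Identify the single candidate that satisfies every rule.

A: has brown sugar, so not paleo; has fish sauce, so not fish-free — no
B: has whole egg, so not egg-free — reject
C: has egg yolk, so not egg-free; has sesame seed, so not sesame-free (and 1 more) — no
D: has anchovy, so not fish-free — out
E: not usable as a thickener; has butter, so not paleo — no
F: has whole egg, so not egg-free — no
G: not usable as a thickener; has sesame, so not sesame-free — out
H: has sesame seed, so not sesame-free; has fish sauce, so not fish-free — reject
I: works as a thickener, no fish, no egg — OK

I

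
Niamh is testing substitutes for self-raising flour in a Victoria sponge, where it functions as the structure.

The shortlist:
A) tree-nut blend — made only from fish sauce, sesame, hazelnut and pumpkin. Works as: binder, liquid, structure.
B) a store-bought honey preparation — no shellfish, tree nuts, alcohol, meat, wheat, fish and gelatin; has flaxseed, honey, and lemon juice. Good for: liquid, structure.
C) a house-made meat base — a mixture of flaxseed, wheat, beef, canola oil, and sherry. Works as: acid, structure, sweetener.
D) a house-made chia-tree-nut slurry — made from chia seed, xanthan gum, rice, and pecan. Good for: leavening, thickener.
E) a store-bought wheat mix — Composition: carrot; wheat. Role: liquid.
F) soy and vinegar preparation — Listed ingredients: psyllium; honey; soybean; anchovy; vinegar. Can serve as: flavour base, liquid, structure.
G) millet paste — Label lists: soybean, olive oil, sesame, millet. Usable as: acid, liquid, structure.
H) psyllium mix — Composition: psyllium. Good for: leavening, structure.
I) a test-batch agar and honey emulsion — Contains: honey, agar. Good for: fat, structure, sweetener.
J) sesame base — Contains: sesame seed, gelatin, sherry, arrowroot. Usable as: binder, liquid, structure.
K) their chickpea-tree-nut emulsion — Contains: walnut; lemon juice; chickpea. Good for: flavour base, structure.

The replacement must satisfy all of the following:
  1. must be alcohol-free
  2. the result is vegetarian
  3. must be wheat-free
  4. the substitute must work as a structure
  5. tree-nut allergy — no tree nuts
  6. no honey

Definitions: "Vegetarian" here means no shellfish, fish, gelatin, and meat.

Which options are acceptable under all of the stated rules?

G, H

A: has fish sauce, so not vegetarian; has hazelnut, so not tree-nut-free — no
B: has honey, so not honey-free — reject
C: has beef, so not vegetarian; has sherry, so not alcohol-free (and 1 more) — out
D: not usable as a structure; has pecan, so not tree-nut-free — no
E: not usable as a structure; has wheat, so not wheat-free — no
F: has anchovy, so not vegetarian; has honey, so not honey-free — out
G: all constraints satisfied — valid
H: all constraints satisfied — OK
I: has honey, so not honey-free — reject
J: has gelatin, so not vegetarian; has sherry, so not alcohol-free — no
K: has walnut, so not tree-nut-free — out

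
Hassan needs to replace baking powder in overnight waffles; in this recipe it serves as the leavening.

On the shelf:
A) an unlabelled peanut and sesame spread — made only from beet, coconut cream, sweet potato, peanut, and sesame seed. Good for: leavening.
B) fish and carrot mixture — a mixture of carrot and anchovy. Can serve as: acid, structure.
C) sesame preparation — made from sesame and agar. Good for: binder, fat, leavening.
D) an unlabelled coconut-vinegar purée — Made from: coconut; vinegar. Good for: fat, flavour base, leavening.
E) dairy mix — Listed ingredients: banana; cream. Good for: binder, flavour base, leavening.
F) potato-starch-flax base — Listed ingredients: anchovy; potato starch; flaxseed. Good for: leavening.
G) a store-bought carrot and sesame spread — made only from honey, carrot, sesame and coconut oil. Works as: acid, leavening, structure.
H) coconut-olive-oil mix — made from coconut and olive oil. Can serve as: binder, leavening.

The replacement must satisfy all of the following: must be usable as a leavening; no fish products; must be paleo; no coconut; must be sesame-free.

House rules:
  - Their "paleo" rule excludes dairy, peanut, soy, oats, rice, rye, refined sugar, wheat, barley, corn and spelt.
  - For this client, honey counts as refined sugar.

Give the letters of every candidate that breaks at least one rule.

A: has peanut, so not paleo; has sesame seed, so not sesame-free (and 1 more) — no
B: not usable as a leavening; has anchovy, so not fish-free — no
C: has sesame, so not sesame-free — reject
D: has coconut, so not coconut-free — out
E: has cream, so not paleo — no
F: has anchovy, so not fish-free — out
G: has honey, so not paleo; has sesame, so not sesame-free (and 1 more) — reject
H: has coconut, so not coconut-free — reject

A, B, C, D, E, F, G, H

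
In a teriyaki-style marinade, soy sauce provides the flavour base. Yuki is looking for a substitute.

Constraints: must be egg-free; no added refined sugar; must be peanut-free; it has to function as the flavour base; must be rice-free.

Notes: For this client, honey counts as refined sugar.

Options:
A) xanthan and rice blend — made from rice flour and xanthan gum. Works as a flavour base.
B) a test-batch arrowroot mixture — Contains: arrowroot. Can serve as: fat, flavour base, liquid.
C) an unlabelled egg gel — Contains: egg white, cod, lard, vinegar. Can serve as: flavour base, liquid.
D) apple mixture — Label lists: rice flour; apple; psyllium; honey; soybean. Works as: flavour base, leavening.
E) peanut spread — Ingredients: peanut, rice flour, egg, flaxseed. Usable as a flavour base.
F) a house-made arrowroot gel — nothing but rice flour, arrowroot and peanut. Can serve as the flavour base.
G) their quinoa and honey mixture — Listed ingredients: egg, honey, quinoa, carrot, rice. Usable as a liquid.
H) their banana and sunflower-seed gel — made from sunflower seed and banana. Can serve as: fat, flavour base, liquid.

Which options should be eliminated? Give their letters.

A: has rice flour, so not rice-free — no
B: only arrowroot; none excluded — keep
C: has egg white, so not egg-free — out
D: has rice flour, so not rice-free; has honey, so not no-added-sugar — out
E: has rice flour, so not rice-free; has egg, so not egg-free (and 1 more) — no
F: has rice flour, so not rice-free; has peanut, so not peanut-free — out
G: not usable as a flavour base; has rice, so not rice-free (and 2 more) — no
H: only sunflower seed and banana; none excluded — keep

A, C, D, E, F, G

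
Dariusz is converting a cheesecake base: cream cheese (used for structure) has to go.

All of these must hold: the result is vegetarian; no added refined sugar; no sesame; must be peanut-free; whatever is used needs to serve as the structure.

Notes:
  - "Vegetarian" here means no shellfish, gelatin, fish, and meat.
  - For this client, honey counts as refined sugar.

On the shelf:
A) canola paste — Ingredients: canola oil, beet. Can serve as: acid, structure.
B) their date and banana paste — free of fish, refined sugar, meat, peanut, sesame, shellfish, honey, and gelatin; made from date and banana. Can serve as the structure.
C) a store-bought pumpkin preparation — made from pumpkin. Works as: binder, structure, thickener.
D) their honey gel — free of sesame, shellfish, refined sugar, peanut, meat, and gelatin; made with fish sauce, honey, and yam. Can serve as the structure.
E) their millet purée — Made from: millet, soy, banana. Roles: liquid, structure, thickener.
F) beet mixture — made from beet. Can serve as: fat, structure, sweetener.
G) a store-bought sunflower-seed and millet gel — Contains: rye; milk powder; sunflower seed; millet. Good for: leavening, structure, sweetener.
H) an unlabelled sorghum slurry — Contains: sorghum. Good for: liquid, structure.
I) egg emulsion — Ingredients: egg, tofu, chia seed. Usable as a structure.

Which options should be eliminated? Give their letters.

A: only beet and canola oil; none excluded — OK
B: nothing on the exclusion list — keep
C: only pumpkin; none excluded — valid
D: has fish sauce, so not vegetarian; has honey, so not no-added-sugar — out
E: only soy, millet and banana; none excluded — OK
F: no peanut, no sesame — valid
G: works as a structure, no peanut, vegetarian — valid
H: works as a structure, no-added-sugar, vegetarian — OK
I: works as a structure, vegetarian, no peanut — OK

D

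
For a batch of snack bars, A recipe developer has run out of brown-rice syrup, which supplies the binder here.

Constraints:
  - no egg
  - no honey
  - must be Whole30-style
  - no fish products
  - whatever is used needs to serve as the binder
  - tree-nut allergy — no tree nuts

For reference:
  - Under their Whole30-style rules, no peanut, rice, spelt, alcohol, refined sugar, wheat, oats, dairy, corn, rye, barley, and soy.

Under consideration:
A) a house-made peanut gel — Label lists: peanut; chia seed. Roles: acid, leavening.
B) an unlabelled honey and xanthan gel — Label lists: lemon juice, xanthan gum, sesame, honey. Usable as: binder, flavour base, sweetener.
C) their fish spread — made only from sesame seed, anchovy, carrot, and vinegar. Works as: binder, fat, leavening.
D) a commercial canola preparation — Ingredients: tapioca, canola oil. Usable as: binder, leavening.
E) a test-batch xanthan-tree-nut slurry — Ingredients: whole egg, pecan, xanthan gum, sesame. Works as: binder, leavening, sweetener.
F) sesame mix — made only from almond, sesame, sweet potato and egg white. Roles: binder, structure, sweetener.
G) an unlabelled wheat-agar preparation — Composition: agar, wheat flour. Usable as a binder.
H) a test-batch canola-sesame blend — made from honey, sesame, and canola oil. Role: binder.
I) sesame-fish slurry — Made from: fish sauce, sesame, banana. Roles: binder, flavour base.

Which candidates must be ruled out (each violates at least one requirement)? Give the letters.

A: not usable as a binder; has peanut, so not Whole30-style — reject
B: has honey, so not honey-free — reject
C: has anchovy, so not fish-free — reject
D: only tapioca and canola oil; none excluded — OK
E: has whole egg, so not egg-free; has pecan, so not tree-nut-free — reject
F: has egg white, so not egg-free; has almond, so not tree-nut-free — out
G: has wheat flour, so not Whole30-style — out
H: has honey, so not honey-free — out
I: has fish sauce, so not fish-free — reject

A, B, C, E, F, G, H, I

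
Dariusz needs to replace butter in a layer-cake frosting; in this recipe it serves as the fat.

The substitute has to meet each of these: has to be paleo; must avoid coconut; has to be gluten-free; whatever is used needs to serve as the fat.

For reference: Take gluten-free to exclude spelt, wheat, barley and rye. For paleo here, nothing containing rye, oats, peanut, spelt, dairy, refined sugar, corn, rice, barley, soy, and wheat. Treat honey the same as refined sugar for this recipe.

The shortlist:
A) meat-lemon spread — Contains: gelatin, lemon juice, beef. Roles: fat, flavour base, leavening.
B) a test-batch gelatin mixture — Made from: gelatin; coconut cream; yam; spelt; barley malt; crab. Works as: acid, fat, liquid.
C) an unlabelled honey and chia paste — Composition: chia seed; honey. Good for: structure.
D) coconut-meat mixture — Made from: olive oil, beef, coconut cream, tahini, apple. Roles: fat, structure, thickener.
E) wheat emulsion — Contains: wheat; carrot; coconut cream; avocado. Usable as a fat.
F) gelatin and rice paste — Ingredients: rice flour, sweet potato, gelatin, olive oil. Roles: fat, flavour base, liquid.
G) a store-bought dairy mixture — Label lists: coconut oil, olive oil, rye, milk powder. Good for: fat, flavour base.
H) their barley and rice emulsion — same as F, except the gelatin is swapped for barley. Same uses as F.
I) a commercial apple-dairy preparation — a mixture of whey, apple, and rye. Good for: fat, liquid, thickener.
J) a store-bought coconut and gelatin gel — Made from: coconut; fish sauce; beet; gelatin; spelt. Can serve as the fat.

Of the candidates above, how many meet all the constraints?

A: works as a fat, paleo, no coconut — keep
B: has barley malt, so not gluten-free; has barley malt, so not paleo (and 1 more) — reject
C: not usable as a fat; has honey, so not paleo — reject
D: has coconut cream, so not coconut-free — no
E: has wheat, so not gluten-free; has wheat, so not paleo (and 1 more) — no
F: has rice flour, so not paleo — reject
G: has rye, so not gluten-free; has milk powder, so not paleo (and 1 more) — out
H: has barley, so not gluten-free; has barley, so not paleo — reject
I: has rye, so not gluten-free; has whey, so not paleo — reject
J: has spelt, so not gluten-free; has spelt, so not paleo (and 1 more) — out

1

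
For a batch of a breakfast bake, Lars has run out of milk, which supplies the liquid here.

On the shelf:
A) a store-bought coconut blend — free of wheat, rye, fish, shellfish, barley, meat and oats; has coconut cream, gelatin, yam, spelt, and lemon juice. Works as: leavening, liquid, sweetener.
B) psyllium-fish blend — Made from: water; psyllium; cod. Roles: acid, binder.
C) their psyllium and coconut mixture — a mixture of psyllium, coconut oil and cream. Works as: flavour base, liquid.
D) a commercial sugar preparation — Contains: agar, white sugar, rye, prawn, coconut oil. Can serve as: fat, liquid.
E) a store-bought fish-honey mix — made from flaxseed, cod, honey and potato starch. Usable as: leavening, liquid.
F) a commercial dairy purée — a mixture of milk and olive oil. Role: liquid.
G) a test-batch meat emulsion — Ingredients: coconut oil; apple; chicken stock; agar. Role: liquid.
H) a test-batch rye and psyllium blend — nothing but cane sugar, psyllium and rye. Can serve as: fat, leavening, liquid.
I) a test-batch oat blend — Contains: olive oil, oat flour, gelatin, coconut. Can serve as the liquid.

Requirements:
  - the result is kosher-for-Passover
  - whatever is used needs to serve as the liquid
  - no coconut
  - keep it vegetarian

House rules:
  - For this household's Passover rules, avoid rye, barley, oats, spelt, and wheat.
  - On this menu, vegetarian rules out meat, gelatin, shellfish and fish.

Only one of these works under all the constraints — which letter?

A: has spelt, so not kosher-for-Passover; has gelatin, so not vegetarian (and 1 more) — no
B: not usable as a liquid; has cod, so not vegetarian — reject
C: has coconut oil, so not coconut-free — reject
D: has rye, so not kosher-for-Passover; has prawn, so not vegetarian (and 1 more) — no
E: has cod, so not vegetarian — no
F: vegetarian, kosher-for-Passover — keep
G: has chicken stock, so not vegetarian; has coconut oil, so not coconut-free — reject
H: has rye, so not kosher-for-Passover — out
I: has oat flour, so not kosher-for-Passover; has gelatin, so not vegetarian (and 1 more) — no

F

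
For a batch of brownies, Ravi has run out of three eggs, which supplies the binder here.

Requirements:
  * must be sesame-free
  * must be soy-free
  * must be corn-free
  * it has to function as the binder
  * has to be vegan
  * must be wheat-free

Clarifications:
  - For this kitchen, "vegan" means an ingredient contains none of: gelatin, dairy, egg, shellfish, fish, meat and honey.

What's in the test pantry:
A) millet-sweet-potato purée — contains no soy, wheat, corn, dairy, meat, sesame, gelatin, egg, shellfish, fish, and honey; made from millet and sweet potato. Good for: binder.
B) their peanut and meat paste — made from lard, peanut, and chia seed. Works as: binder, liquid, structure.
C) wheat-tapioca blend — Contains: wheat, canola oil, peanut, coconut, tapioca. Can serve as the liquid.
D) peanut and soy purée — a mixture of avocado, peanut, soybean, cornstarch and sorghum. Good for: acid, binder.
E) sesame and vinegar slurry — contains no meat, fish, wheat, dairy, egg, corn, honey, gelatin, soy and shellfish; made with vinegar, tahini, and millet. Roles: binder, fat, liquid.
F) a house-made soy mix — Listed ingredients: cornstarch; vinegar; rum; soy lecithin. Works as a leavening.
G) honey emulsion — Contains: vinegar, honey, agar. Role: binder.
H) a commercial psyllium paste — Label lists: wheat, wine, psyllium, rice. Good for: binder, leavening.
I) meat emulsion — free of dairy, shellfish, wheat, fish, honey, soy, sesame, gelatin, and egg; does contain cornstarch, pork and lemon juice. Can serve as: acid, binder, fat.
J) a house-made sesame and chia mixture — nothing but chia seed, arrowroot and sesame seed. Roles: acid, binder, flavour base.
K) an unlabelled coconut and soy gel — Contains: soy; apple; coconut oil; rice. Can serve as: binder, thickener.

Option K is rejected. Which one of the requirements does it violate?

soy-free

usable as a binder: satisfied
vegan: satisfied
wheat-free: satisfied
corn-free: satisfied
sesame-free: satisfied
soy-free: has soy — fails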